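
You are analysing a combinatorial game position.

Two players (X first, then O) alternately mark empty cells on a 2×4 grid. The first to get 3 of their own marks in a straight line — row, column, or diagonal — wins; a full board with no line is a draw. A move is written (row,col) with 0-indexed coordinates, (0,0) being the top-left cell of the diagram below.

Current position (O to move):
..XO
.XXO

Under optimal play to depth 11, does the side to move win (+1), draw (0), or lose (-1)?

value(..XO/.XXO, O) = 0

p1 O@[..XO/.XXO]: (0,0)[O.XO/.XXO]-1 (0,1)[.OXO/.XXO]-1 (1,0)[..XO/OXXO]+0*
p2 X@[..XO/OXXO]: (0,0)[X.XO/OXXO]+0* (0,1)[.XXO/OXXO]+0
p3 O@[X.XO/OXXO]: (0,1)[XOXO/OXXO]+0*
p4 X@[XOXO/OXXO] terminal +0; root [..XO/.XXO] d11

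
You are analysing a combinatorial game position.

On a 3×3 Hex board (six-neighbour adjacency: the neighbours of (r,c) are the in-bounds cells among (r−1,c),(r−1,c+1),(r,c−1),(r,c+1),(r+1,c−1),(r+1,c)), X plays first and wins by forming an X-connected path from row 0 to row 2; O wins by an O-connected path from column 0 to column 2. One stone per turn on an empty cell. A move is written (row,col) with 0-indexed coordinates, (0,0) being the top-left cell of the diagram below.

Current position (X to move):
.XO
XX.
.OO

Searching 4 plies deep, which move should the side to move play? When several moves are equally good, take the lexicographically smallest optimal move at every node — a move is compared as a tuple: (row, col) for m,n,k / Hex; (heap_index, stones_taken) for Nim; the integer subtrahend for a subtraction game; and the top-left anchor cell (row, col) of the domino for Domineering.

X's best at [.XO/XX./.OO]: (2,0)

[.XO/XX./.OO] X move#1: (0,0):-1/XXO/XX./.OO, (1,2):-1/.XO/XXX/.OO, (2,0):+1/.XO/XX./XOO*
[.XO/XX./XOO] end (terminal -1, O#2); searched .XO/XX./.OO to 4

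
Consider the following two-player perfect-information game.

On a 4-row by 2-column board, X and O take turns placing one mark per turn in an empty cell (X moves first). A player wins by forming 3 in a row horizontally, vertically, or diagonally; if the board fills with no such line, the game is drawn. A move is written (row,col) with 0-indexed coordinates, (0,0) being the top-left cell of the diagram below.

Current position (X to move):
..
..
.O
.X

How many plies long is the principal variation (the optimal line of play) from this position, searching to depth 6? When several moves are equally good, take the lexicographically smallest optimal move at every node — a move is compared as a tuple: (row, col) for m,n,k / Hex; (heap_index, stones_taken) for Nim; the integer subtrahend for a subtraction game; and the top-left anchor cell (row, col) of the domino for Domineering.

PV length from [../../.O/.X]: 6 plies

[../../.O/.X] X move#1: (0,0):+0/X./../.O/.X*, (0,1):+0/.X/../.O/.X, (1,0):+0/../X./.O/.X, (1,1):+0/../.X/.O/.X, (2,0):+0/../../XO/.X, (3,0):+0/../../.O/XX
[X./../.O/.X] O move#2: (0,1):+0/XO/../.O/.X*, (1,0):+0/X./O./.O/.X, (1,1):+0/X./.O/.O/.X, (2,0):+0/X./../OO/.X, (3,0):+0/X./../.O/OX
[XO/../.O/.X] X move#3: (1,0):-1/XO/X./.O/.X, (1,1):+0/XO/.X/.O/.X*, (2,0):-1/XO/../XO/.X, (3,0):-1/XO/../.O/XX
[XO/.X/.O/.X] O move#4: (1,0):+0/XO/OX/.O/.X*, (2,0):+0/XO/.X/OO/.X, (3,0):+0/XO/.X/.O/OX
[XO/OX/.O/.X] X move#5: (2,0):+0/XO/OX/XO/.X*, (3,0):+0/XO/OX/.O/XX
[XO/OX/XO/.X] O move#6: (3,0):+0/XO/OX/XO/OX*
[XO/OX/XO/OX] end (terminal +0, X#7); searched ../../.O/.X to 6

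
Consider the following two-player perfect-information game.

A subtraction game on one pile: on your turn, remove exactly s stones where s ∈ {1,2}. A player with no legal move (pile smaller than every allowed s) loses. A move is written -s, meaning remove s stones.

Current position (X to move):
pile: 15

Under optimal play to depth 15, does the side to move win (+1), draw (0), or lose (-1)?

p1 X@[15]: -1[14]-1* -2[13]-1
p2 O@[14]: -1[13]-1 -2[12]+1*
p3 X@[12]: -1[11]-1* -2[10]-1
p4 O@[11]: -1[10]-1 -2[9]+1*
p5 X@[9]: -1[8]-1* -2[7]-1
p6 O@[8]: -1[7]-1 -2[6]+1*
p7 X@[6]: -1[5]-1* -2[4]-1
p8 O@[5]: -1[4]-1 -2[3]+1*
p9 X@[3]: -1[2]-1* -2[1]-1
p10 O@[2]: -1[1]-1 -2[0]+1*
p11 X@[0] terminal -1; root [15] d15

value(15, X) = -1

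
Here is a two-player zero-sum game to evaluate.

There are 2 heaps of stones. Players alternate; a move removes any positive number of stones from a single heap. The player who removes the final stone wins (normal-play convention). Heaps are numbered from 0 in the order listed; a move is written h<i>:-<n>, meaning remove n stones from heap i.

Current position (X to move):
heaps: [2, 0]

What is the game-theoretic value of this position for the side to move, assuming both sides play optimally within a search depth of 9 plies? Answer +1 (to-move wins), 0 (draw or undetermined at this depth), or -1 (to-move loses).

[(2,0)] X move#1: h0:-1:-1/(1,0), h0:-2:+1/(0,0)*
[(0,0)] end (terminal -1, O#2); searched (2,0) to 9

value((2,0), X) = +1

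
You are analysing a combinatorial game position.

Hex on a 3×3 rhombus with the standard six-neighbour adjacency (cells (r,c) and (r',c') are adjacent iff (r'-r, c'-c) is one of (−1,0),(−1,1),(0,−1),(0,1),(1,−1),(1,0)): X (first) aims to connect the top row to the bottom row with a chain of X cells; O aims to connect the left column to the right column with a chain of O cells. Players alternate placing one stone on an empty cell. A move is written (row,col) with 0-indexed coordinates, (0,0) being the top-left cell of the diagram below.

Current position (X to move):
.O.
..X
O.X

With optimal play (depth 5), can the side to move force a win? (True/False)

ply 1, X at .O./..X/O.X | (0,0)=-1→XO./..X/O.X; (0,2)=+1→.OX/..X/O.X*; (1,0)=-1→.O./X.X/O.X; (1,1)=-1→.O./.XX/O.X; (2,1)=-1→.O./..X/OXX
ply 2: .OX/..X/O.X is terminal -1 (O); from .O./..X/O.X depth 5

X winning at [.O./..X/O.X]: True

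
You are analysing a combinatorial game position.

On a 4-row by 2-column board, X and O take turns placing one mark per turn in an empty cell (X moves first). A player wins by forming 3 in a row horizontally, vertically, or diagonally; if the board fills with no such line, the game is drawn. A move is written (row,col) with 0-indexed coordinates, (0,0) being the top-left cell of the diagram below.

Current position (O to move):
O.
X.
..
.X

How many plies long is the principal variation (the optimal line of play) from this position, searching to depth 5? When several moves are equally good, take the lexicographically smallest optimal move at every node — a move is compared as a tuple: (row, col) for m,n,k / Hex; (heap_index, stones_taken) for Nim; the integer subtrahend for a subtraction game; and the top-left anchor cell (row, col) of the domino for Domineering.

PV length from [O./X./../.X]: 5 plies

ply 1, O at O./X./../.X | (0,1)=+0→OO/X./../.X*; (1,1)=+0→O./XO/../.X; (2,0)=+0→O./X./O./.X; (2,1)=+0→O./X./.O/.X; (3,0)=+0→O./X./../OX
ply 2, X at OO/X./../.X | (1,1)=+0→OO/XX/../.X*; (2,0)=+0→OO/X./X./.X; (2,1)=+0→OO/X./.X/.X; (3,0)=+0→OO/X./../XX
ply 3, O at OO/XX/../.X | (2,0)=-1→OO/XX/O./.X; (2,1)=+0→OO/XX/.O/.X*; (3,0)=-1→OO/XX/../OX
ply 4, X at OO/XX/.O/.X | (2,0)=+0→OO/XX/XO/.X*; (3,0)=+0→OO/XX/.O/XX
ply 5, O at OO/XX/XO/.X | (3,0)=+0→OO/XX/XO/OX*
ply 6: OO/XX/XO/OX is terminal +0 (X); from O./X./../.X depth 5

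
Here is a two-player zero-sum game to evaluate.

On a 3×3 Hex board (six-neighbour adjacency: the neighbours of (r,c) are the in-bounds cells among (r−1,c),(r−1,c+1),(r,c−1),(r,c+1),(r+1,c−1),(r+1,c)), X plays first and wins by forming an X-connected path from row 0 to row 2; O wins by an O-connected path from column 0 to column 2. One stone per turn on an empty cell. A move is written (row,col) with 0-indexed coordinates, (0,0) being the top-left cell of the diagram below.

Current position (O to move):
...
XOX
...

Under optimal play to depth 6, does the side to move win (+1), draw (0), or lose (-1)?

ply 1, O at .../XOX/... | (0,0)=-1→O../XOX/...*; (0,1)=-1→.O./XOX/...; (0,2)=-1→..O/XOX/...; (2,0)=-1→.../XOX/O..; (2,1)=-1→.../XOX/.O.; (2,2)=-1→.../XOX/..O
ply 2, X at O../XOX/... | (0,1)=+1→OX./XOX/...*; (0,2)=+1→O.X/XOX/...; (2,0)=+1→O../XOX/X..; (2,1)=-1→O../XOX/.X.; (2,2)=-1→O../XOX/..X
ply 3, O at OX./XOX/... | (0,2)=-1→OXO/XOX/...*; (2,0)=-1→OX./XOX/O..; (2,1)=-1→OX./XOX/.O.; (2,2)=-1→OX./XOX/..O
ply 4, X at OXO/XOX/... | (2,0)=+1→OXO/XOX/X..*; (2,1)=-1→OXO/XOX/.X.; (2,2)=-1→OXO/XOX/..X
ply 5: OXO/XOX/X.. is terminal -1 (O); from .../XOX/... depth 6

value(.../XOX/..., O) = -1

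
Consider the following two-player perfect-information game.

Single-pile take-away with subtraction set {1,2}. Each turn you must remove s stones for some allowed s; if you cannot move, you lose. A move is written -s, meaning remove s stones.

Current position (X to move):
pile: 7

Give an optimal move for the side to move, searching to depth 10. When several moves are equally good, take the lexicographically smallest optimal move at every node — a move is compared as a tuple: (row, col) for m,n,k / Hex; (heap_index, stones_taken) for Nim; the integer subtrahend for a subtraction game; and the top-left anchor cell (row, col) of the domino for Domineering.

X's best at [7]: -1

p1 X@[7]: -1[6]+1* -2[5]-1
p2 O@[6]: -1[5]-1* -2[4]-1
p3 X@[5]: -1[4]-1 -2[3]+1*
p4 O@[3]: -1[2]-1* -2[1]-1
p5 X@[2]: -1[1]-1 -2[0]+1*
p6 O@[0] terminal -1; root [7] d10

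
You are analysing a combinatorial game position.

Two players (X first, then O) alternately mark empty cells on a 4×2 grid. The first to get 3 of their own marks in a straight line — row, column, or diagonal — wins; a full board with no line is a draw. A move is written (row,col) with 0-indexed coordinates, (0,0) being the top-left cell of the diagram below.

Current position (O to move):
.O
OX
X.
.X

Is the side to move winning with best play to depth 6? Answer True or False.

[.O/OX/X./.X] O move#1: (0,0):-1/OO/OX/X./.X, (2,1):+0/.O/OX/XO/.X*, (3,0):-1/.O/OX/X./OX
[.O/OX/XO/.X] X move#2: (0,0):+0/XO/OX/XO/.X*, (3,0):+0/.O/OX/XO/XX
[XO/OX/XO/.X] O move#3: (3,0):+0/XO/OX/XO/OX*
[XO/OX/XO/OX] end (terminal +0, X#4); searched .O/OX/X./.X to 6

O winning at [.O/OX/X./.X]: False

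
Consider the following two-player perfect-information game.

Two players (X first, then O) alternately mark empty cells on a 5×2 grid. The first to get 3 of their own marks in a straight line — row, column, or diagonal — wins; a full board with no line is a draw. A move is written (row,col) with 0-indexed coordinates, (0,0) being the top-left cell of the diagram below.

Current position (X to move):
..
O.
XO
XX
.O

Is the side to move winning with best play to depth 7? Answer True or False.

ply 1, X at ../O./XO/XX/.O | (0,0)=+0→X./O./XO/XX/.O; (0,1)=+0→.X/O./XO/XX/.O; (1,1)=+0→../OX/XO/XX/.O; (4,0)=+1→../O./XO/XX/XO*
ply 2: ../O./XO/XX/XO is terminal -1 (O); from ../O./XO/XX/.O depth 7

X winning at [../O./XO/XX/.O]: True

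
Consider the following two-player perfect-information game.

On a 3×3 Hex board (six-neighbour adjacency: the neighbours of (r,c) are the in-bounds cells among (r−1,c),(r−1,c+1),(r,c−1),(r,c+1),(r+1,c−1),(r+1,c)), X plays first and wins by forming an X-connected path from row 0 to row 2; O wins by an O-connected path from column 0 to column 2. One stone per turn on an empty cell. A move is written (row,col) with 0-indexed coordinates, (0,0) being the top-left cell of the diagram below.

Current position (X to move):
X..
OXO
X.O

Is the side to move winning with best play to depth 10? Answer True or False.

X winning at [X../OXO/X.O]: True

ply 1, X at X../OXO/X.O | (0,1)=+1→XX./OXO/X.O*; (0,2)=+1→X.X/OXO/X.O; (2,1)=+1→X../OXO/XXO
ply 2: XX./OXO/X.O is terminal -1 (O); from X../OXO/X.O depth 10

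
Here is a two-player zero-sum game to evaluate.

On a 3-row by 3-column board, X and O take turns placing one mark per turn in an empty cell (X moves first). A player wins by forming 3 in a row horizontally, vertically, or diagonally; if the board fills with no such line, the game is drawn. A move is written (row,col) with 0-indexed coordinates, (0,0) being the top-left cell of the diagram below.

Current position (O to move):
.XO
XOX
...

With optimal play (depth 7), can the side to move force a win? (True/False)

[.XO/XOX/...] O move#1: (0,0):+1/OXO/XOX/...*, (2,0):+1/.XO/XOX/O.., (2,1):+0/.XO/XOX/.O., (2,2):+1/.XO/XOX/..O
[OXO/XOX/...] X move#2: (2,0):-1/OXO/XOX/X..*, (2,1):-1/OXO/XOX/.X., (2,2):-1/OXO/XOX/..X
[OXO/XOX/X..] O move#3: (2,1):+0/OXO/XOX/XO., (2,2):+1/OXO/XOX/X.O*
[OXO/XOX/X.O] end (terminal -1, X#4); searched .XO/XOX/... to 7

O winning at [.XO/XOX/...]: True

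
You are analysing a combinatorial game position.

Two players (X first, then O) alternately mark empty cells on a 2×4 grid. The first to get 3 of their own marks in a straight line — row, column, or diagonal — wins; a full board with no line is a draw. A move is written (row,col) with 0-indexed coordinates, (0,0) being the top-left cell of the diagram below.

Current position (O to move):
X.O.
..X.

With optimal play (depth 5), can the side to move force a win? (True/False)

O winning at [X.O./..X.]: False

p1 O@[X.O./..X.]: (0,1)[XOO./..X.]+0* (0,3)[X.OO/..X.]+0 (1,0)[X.O./O.X.]+0 (1,1)[X.O./.OX.]+0 (1,3)[X.O./..XO]+0
p2 X@[XOO./..X.]: (0,3)[XOOX/..X.]+0* (1,0)[XOO./X.X.]-1 (1,1)[XOO./.XX.]-1 (1,3)[XOO./..XX]-1
p3 O@[XOOX/..X.]: (1,0)[XOOX/O.X.]+0* (1,1)[XOOX/.OX.]+0 (1,3)[XOOX/..XO]+0
p4 X@[XOOX/O.X.]: (1,1)[XOOX/OXX.]+0* (1,3)[XOOX/O.XX]+0
p5 O@[XOOX/OXX.]: (1,3)[XOOX/OXXO]+0*
p6 X@[XOOX/OXXO] terminal +0; root [X.O./..X.] d5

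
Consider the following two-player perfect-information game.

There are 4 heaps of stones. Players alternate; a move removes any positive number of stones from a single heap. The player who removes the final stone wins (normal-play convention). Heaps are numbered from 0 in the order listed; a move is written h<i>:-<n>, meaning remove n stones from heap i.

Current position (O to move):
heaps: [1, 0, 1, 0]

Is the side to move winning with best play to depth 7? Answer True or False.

O winning at [(1,0,1,0)]: False

p1 O@[(1,0,1,0)]: h0:-1[(0,0,1,0)]-1* h2:-1[(1,0,0,0)]-1
p2 X@[(0,0,1,0)]: h2:-1[(0,0,0,0)]+1*
p3 O@[(0,0,0,0)] terminal -1; root [(1,0,1,0)] d7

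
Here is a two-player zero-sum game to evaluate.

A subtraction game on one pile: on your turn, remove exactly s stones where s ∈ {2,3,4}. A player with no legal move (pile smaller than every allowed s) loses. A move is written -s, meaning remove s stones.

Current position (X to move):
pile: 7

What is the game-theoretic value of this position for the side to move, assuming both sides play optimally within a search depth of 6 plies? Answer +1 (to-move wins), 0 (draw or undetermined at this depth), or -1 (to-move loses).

value(7, X) = -1

ply 1, X at 7 | -2=-1→5*; -3=-1→4; -4=-1→3
ply 2, O at 5 | -2=-1→3; -3=-1→2; -4=+1→1*
ply 3: 1 is terminal -1 (X); from 7 depth 6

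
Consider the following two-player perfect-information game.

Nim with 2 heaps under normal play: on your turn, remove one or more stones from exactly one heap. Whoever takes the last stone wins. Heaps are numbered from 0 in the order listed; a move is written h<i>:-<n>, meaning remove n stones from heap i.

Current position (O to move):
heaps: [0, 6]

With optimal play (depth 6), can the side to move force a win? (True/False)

p1 O@[(0,6)]: h1:-1[(0,5)]-1 h1:-2[(0,4)]-1 h1:-3[(0,3)]-1 h1:-4[(0,2)]-1 h1:-5[(0,1)]-1 h1:-6[(0,0)]+1*
p2 X@[(0,0)] terminal -1; root [(0,6)] d6

O winning at [(0,6)]: True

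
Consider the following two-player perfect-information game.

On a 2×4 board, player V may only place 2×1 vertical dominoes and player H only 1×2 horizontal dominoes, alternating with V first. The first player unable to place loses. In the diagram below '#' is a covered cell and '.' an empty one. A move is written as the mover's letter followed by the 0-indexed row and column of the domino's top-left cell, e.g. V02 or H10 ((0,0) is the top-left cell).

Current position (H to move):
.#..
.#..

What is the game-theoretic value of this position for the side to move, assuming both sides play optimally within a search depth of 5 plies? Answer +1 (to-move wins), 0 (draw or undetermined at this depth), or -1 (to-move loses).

[.#../.#..] H move#1: H02:+1/.###/.#..*, H12:+1/.#../.###
[.###/.#..] V move#2: V00:-1/####/##..*
[####/##..] H move#3: H12:+1/####/####*
[####/####] end (terminal -1, V#4); searched .#../.#.. to 5

value(.#../.#.., H) = +1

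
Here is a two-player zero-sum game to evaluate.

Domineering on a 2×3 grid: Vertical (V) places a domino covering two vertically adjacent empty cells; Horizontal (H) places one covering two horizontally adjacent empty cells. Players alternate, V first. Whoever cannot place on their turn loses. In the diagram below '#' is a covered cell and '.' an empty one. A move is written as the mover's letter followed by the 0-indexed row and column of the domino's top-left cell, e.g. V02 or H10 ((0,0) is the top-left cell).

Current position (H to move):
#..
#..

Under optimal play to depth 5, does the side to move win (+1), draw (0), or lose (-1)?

p1 H@[#../#..]: H01[###/#..]+1* H11[#../###]+1
p2 V@[###/#..] terminal -1; root [#../#..] d5

value(#../#.., H) = +1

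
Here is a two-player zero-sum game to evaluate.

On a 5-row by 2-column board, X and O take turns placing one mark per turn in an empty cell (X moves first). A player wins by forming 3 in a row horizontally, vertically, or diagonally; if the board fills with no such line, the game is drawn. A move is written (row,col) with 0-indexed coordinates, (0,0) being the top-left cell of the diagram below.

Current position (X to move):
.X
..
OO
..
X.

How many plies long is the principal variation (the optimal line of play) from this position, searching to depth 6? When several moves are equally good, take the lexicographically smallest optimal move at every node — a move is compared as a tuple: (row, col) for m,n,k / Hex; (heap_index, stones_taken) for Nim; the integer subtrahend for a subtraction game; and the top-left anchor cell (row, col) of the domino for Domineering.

[.X/../OO/../X.] X move#1: (0,0):-1/XX/../OO/../X.*, (1,0):-1/.X/X./OO/../X., (1,1):-1/.X/.X/OO/../X., (3,0):-1/.X/../OO/X./X., (3,1):-1/.X/../OO/.X/X., (4,1):-1/.X/../OO/../XX
[XX/../OO/../X.] O move#2: (1,0):+1/XX/O./OO/../X.*, (1,1):+0/XX/.O/OO/../X., (3,0):+1/XX/../OO/O./X., (3,1):+1/XX/../OO/.O/X., (4,1):+0/XX/../OO/../XO
[XX/O./OO/../X.] X move#3: (1,1):-1/XX/OX/OO/../X.*, (3,0):-1/XX/O./OO/X./X., (3,1):-1/XX/O./OO/.X/X., (4,1):-1/XX/O./OO/../XX
[XX/OX/OO/../X.] O move#4: (3,0):+1/XX/OX/OO/O./X.*, (3,1):+1/XX/OX/OO/.O/X., (4,1):+1/XX/OX/OO/../XO
[XX/OX/OO/O./X.] end (terminal -1, X#5); searched .X/../OO/../X. to 6

PV length from [.X/../OO/../X.]: 4 plies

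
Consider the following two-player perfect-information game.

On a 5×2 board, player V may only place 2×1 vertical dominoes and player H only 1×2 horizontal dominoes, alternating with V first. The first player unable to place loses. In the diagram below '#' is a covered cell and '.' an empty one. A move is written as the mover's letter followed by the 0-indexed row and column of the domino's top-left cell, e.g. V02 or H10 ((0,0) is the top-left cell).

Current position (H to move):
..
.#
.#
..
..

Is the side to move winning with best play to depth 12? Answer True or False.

H winning at [../.#/.#/../..]: True

[../.#/.#/../..] H move#1: H00:-1/##/.#/.#/../.., H30:+1/../.#/.#/##/..*, H40:+1/../.#/.#/../##
[../.#/.#/##/..] V move#2: V00:-1/#./##/.#/##/..*, V10:-1/../##/##/##/..
[#./##/.#/##/..] H move#3: H40:+1/#./##/.#/##/##*
[#./##/.#/##/##] end (terminal -1, V#4); searched ../.#/.#/../.. to 12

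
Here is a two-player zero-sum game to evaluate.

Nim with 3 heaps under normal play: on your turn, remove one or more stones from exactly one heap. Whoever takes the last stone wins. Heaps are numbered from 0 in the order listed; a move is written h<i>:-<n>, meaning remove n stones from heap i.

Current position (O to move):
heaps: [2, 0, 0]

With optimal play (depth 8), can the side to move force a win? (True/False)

ply 1, O at (2,0,0) | h0:-1=-1→(1,0,0); h0:-2=+1→(0,0,0)*
ply 2: (0,0,0) is terminal -1 (X); from (2,0,0) depth 8

O winning at [(2,0,0)]: True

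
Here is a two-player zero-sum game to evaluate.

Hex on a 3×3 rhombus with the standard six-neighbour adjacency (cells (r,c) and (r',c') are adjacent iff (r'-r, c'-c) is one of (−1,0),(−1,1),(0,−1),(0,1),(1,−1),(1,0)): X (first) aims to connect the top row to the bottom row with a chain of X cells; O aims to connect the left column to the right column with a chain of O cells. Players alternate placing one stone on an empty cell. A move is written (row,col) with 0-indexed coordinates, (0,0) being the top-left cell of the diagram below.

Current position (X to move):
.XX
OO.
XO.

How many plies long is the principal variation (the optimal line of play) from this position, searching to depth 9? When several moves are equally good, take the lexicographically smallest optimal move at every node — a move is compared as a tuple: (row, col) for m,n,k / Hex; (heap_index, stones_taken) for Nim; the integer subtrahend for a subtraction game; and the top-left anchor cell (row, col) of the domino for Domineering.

p1 X@[.XX/OO./XO.]: (0,0)[XXX/OO./XO.]-1* (1,2)[.XX/OOX/XO.]-1 (2,2)[.XX/OO./XOX]-1
p2 O@[XXX/OO./XO.]: (1,2)[XXX/OOO/XO.]+1* (2,2)[XXX/OO./XOO]+1
p3 X@[XXX/OOO/XO.] terminal -1; root [.XX/OO./XO.] d9

PV length from [.XX/OO./XO.]: 2 plies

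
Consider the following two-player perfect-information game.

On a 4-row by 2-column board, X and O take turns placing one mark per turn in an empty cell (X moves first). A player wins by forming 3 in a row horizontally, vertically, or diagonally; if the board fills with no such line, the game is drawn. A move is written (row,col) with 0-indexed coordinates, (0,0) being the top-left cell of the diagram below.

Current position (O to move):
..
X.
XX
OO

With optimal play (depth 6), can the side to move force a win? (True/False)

O winning at [../X./XX/OO]: False

ply 1, O at ../X./XX/OO | (0,0)=+0→O./X./XX/OO*; (0,1)=-1→.O/X./XX/OO; (1,1)=-1→../XO/XX/OO
ply 2, X at O./X./XX/OO | (0,1)=+0→OX/X./XX/OO*; (1,1)=+0→O./XX/XX/OO
ply 3, O at OX/X./XX/OO | (1,1)=+0→OX/XO/XX/OO*
ply 4: OX/XO/XX/OO is terminal +0 (X); from ../X./XX/OO depth 6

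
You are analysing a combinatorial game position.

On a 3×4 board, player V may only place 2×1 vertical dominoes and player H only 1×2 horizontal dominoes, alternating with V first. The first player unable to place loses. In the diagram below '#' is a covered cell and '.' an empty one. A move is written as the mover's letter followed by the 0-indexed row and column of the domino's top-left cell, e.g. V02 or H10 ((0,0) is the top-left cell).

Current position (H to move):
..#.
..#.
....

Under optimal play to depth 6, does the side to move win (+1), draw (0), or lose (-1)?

value(..#./..#./...., H) = +1

ply 1, H at ..#./..#./.... | H00=-1→###./..#./....; H10=+1→..#./###./....*; H20=-1→..#./..#./##..; H21=-1→..#./..#./.##.; H22=-1→..#./..#./..##
ply 2, V at ..#./###./.... | V03=-1→..##/####/....*; V13=-1→..#./####/...#
ply 3, H at ..##/####/.... | H00=+1→####/####/....*; H20=+1→..##/####/##..; H21=+1→..##/####/.##.; H22=+1→..##/####/..##
ply 4: ####/####/.... is terminal -1 (V); from ..#./..#./.... depth 6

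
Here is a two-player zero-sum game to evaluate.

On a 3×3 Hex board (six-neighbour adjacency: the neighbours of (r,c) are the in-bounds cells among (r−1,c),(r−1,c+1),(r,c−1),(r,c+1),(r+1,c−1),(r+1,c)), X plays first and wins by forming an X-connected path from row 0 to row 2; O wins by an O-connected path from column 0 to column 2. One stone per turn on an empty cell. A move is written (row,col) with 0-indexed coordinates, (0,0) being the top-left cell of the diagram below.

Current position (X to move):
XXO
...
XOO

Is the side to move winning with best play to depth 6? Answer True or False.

X winning at [XXO/.../XOO]: True

p1 X@[XXO/.../XOO]: (1,0)[XXO/X../XOO]+1* (1,1)[XXO/.X./XOO]+1 (1,2)[XXO/..X/XOO]+1
p2 O@[XXO/X../XOO] terminal -1; root [XXO/.../XOO] d6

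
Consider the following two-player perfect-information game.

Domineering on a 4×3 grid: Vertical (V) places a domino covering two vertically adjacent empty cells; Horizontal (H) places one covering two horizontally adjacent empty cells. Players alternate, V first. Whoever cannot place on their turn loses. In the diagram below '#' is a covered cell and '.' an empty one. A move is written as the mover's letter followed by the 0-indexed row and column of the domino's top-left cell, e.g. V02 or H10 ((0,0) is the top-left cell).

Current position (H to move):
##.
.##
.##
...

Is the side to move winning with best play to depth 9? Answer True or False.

p1 H@[##./.##/.##/...]: H30[##./.##/.##/##.]-1* H31[##./.##/.##/.##]-1
p2 V@[##./.##/.##/##.]: V10[##./###/###/##.]+1*
p3 H@[##./###/###/##.] terminal -1; root [##./.##/.##/...] d9

H winning at [##./.##/.##/...]: False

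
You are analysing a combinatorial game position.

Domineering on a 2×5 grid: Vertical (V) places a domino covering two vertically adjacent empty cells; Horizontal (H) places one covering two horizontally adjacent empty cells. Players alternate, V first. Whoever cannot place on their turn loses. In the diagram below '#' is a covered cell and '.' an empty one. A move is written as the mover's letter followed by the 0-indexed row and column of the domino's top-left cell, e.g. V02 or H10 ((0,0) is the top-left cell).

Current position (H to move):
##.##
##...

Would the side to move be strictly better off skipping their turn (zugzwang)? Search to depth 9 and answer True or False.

zugzwang(##.##/##..., H) = False

[##.##/##...] H move#1: H12:+1/##.##/####.*, H13:-1/##.##/##.##
[##.##/####.] end (terminal -1, V#2); searched ##.##/##... to 9
suppose H passes — search the same position with V to move:
pass> [##.##/##...] V move#1: V02:-1/#####/###..*
pass> [#####/###..] H move#2: H13:+1/#####/#####*
pass> [#####/#####] end (terminal -1, V#3); searched ##.##/##... to 9
for H: play +1, pass +1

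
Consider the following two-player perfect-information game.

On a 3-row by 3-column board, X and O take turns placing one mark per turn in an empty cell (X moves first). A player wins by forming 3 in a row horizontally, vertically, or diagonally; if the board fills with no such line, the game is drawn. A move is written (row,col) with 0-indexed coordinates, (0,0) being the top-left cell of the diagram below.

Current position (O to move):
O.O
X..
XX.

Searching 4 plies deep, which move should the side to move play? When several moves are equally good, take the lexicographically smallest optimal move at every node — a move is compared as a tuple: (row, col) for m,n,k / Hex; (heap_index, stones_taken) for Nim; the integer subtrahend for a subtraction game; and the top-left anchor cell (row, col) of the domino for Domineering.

[O.O/X../XX.] O move#1: (0,1):+1/OOO/X../XX.*, (1,1):-1/O.O/XO./XX., (1,2):-1/O.O/X.O/XX., (2,2):+1/O.O/X../XXO
[OOO/X../XX.] end (terminal -1, X#2); searched O.O/X../XX. to 4

O's best at [O.O/X../XX.]: (0,1)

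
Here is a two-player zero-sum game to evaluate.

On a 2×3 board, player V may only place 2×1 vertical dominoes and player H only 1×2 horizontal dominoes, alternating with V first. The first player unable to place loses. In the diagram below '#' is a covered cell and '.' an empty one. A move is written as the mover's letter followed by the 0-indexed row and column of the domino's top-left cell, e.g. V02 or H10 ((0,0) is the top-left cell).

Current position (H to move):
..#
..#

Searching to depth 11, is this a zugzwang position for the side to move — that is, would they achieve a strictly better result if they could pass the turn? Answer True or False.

ply 1, H at ..#/..# | H00=+1→###/..#*; H10=+1→..#/###
ply 2: ###/..# is terminal -1 (V); from ..#/..# depth 11
suppose H passes — search the same position with V to move:
pass> ply 1, V at ..#/..# | V00=+1→#.#/#.#*; V01=+1→.##/.##
pass> ply 2: #.#/#.# is terminal -1 (H); from ..#/..# depth 11
for H: play +1, pass -1

zugzwang(..#/..#, H) = False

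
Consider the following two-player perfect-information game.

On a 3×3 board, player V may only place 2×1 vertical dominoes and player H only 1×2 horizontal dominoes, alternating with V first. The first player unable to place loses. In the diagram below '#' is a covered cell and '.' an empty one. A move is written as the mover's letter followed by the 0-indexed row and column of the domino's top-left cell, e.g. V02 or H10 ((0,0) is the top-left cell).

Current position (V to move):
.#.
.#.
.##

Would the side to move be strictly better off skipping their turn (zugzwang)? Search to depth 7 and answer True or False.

[.#./.#./.##] V move#1: V00:+1/##./##./.##*, V02:+1/.##/.##/.##, V10:+1/.#./##./###
[##./##./.##] end (terminal -1, H#2); searched .#./.#./.## to 7
suppose V passes — search the same position with H to move:
pass> [.#./.#./.##] end (terminal -1, H#1); searched .#./.#./.## to 7
for V: play +1, pass +1

zugzwang(.#./.#./.##, V) = False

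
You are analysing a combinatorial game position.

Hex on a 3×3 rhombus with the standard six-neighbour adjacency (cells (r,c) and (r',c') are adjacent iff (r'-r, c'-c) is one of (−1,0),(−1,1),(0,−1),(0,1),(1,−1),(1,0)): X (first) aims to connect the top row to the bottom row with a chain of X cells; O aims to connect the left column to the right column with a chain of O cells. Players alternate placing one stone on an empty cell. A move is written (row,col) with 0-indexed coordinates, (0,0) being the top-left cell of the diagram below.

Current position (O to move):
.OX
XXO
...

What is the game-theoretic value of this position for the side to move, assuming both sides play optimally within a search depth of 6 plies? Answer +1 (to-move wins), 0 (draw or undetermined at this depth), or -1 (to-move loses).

value(.OX/XXO/..., O) = -1

[.OX/XXO/...] O move#1: (0,0):-1/OOX/XXO/...*, (2,0):-1/.OX/XXO/O.., (2,1):-1/.OX/XXO/.O., (2,2):-1/.OX/XXO/..O
[OOX/XXO/...] X move#2: (2,0):+1/OOX/XXO/X..*, (2,1):+1/OOX/XXO/.X., (2,2):+1/OOX/XXO/..X
[OOX/XXO/X..] end (terminal -1, O#3); searched .OX/XXO/... to 6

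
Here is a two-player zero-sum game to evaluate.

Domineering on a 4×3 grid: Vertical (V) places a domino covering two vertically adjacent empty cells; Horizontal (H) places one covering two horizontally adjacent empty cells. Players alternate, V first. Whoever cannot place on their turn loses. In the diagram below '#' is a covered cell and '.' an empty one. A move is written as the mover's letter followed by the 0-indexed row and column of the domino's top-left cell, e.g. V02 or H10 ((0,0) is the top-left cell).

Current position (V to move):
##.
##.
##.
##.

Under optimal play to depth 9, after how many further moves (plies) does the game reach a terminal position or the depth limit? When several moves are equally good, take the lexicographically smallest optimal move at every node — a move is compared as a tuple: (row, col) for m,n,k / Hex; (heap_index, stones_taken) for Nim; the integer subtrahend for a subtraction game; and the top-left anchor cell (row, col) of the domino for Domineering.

PV length from [##./##./##./##.]: 1 ply

p1 V@[##./##./##./##.]: V02[###/###/##./##.]+1* V12[##./###/###/##.]+1 V22[##./##./###/###]+1
p2 H@[###/###/##./##.] terminal -1; root [##./##./##./##.] d9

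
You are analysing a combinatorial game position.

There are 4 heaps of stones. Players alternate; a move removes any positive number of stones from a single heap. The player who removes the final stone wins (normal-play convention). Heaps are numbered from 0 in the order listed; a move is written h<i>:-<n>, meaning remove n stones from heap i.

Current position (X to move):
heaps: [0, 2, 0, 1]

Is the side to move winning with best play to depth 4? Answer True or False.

X winning at [(0,2,0,1)]: True

[(0,2,0,1)] X move#1: h1:-1:+1/(0,1,0,1)*, h1:-2:-1/(0,0,0,1), h3:-1:-1/(0,2,0,0)
[(0,1,0,1)] O move#2: h1:-1:-1/(0,0,0,1)*, h3:-1:-1/(0,1,0,0)
[(0,0,0,1)] X move#3: h3:-1:+1/(0,0,0,0)*
[(0,0,0,0)] end (terminal -1, O#4); searched (0,2,0,1) to 4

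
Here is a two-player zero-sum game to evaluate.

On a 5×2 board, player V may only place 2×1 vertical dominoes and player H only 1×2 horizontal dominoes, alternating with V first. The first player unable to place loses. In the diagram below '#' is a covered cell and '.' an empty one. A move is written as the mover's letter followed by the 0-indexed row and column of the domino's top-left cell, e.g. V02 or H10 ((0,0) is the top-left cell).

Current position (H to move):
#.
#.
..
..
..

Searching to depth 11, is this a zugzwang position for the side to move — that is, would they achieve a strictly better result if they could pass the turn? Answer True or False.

ply 1, H at #./#./../../.. | H20=-1→#./#./##/../..; H30=+1→#./#./../##/..*; H40=-1→#./#./../../##
ply 2, V at #./#./../##/.. | V01=-1→##/##/../##/..*; V11=-1→#./##/.#/##/..
ply 3, H at ##/##/../##/.. | H20=+1→##/##/##/##/..*; H40=+1→##/##/../##/##
ply 4: ##/##/##/##/.. is terminal -1 (V); from #./#./../../.. depth 11
suppose H passes — search the same position with V to move:
pass> ply 1, V at #./#./../../.. | V01=-1→##/##/../../..; V11=-1→#./##/.#/../..; V20=+1→#./#./#./#./..*; V21=+1→#./#./.#/.#/..; V30=+1→#./#./../#./#.; V31=+1→#./#./../.#/.#
pass> ply 2, H at #./#./#./#./.. | H40=-1→#./#./#./#./##*
pass> ply 3, V at #./#./#./#./## | V01=+1→##/##/#./#./##*; V11=+1→#./##/##/#./##; V21=+1→#./#./##/##/##
pass> ply 4: ##/##/#./#./## is terminal -1 (H); from #./#./../../.. depth 11
for H: play +1, pass -1

zugzwang(#./#./../../.., H) = False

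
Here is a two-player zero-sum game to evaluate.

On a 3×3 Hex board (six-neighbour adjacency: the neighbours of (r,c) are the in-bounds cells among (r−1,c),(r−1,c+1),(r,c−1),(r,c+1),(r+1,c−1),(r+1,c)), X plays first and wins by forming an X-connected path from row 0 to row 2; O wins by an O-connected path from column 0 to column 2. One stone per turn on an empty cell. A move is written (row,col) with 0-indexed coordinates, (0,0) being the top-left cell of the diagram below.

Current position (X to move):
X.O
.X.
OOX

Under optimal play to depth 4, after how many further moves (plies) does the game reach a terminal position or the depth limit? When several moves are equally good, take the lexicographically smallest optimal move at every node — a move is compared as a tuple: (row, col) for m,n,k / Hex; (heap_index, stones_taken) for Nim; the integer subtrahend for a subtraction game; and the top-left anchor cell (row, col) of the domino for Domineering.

[X.O/.X./OOX] X move#1: (0,1):-1/XXO/.X./OOX, (1,0):-1/X.O/XX./OOX, (1,2):+1/X.O/.XX/OOX*
[X.O/.XX/OOX] O move#2: (0,1):-1/XOO/.XX/OOX*, (1,0):-1/X.O/OXX/OOX
[XOO/.XX/OOX] X move#3: (1,0):+1/XOO/XXX/OOX*
[XOO/XXX/OOX] end (terminal -1, O#4); searched X.O/.X./OOX to 4

PV length from [X.O/.X./OOX]: 3 plies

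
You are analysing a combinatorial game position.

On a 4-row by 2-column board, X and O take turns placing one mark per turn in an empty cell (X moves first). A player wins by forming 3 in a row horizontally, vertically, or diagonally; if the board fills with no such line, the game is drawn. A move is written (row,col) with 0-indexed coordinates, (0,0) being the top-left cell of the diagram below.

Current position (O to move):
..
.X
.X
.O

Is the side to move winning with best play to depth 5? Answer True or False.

O winning at [../.X/.X/.O]: False

p1 O@[../.X/.X/.O]: (0,0)[O./.X/.X/.O]-1 (0,1)[.O/.X/.X/.O]+0* (1,0)[../OX/.X/.O]-1 (2,0)[../.X/OX/.O]-1 (3,0)[../.X/.X/OO]-1
p2 X@[.O/.X/.X/.O]: (0,0)[XO/.X/.X/.O]+0* (1,0)[.O/XX/.X/.O]+0 (2,0)[.O/.X/XX/.O]+0 (3,0)[.O/.X/.X/XO]+0
p3 O@[XO/.X/.X/.O]: (1,0)[XO/OX/.X/.O]+0* (2,0)[XO/.X/OX/.O]+0 (3,0)[XO/.X/.X/OO]+0
p4 X@[XO/OX/.X/.O]: (2,0)[XO/OX/XX/.O]+0* (3,0)[XO/OX/.X/XO]+0
p5 O@[XO/OX/XX/.O]: (3,0)[XO/OX/XX/OO]+0*
p6 X@[XO/OX/XX/OO] terminal +0; root [../.X/.X/.O] d5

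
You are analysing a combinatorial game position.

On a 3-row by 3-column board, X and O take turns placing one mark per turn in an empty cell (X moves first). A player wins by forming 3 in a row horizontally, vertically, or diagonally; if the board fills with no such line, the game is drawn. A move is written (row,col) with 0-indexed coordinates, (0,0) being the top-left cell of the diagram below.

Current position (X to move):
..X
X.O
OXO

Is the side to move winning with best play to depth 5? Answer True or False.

ply 1, X at ..X/X.O/OXO | (0,0)=+0→X.X/X.O/OXO; (0,1)=+1→.XX/X.O/OXO*; (1,1)=+0→..X/XXO/OXO
ply 2, O at .XX/X.O/OXO | (0,0)=-1→OXX/X.O/OXO*; (1,1)=-1→.XX/XOO/OXO
ply 3, X at OXX/X.O/OXO | (1,1)=+1→OXX/XXO/OXO*
ply 4: OXX/XXO/OXO is terminal -1 (O); from ..X/X.O/OXO depth 5

X winning at [..X/X.O/OXO]: True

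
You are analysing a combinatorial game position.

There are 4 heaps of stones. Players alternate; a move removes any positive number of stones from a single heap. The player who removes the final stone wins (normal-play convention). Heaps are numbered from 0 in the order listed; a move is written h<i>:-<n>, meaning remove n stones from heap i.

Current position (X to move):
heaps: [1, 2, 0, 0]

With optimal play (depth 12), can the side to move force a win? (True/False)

X winning at [(1,2,0,0)]: True

p1 X@[(1,2,0,0)]: h0:-1[(0,2,0,0)]-1 h1:-1[(1,1,0,0)]+1* h1:-2[(1,0,0,0)]-1
p2 O@[(1,1,0,0)]: h0:-1[(0,1,0,0)]-1* h1:-1[(1,0,0,0)]-1
p3 X@[(0,1,0,0)]: h1:-1[(0,0,0,0)]+1*
p4 O@[(0,0,0,0)] terminal -1; root [(1,2,0,0)] d12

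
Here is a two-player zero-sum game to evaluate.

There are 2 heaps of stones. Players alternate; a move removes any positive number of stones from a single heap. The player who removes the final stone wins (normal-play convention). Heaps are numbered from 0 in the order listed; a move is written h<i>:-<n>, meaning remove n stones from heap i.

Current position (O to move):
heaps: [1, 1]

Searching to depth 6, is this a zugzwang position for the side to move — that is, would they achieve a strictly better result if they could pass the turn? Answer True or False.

p1 O@[(1,1)]: h0:-1[(0,1)]-1* h1:-1[(1,0)]-1
p2 X@[(0,1)]: h1:-1[(0,0)]+1*
p3 O@[(0,0)] terminal -1; root [(1,1)] d6
pass branch (X moves first from the same position):
  | p1 X@[(1,1)]: h0:-1[(0,1)]-1* h1:-1[(1,0)]-1
  | p2 O@[(0,1)]: h1:-1[(0,0)]+1*
  | p3 X@[(0,0)] terminal -1; root [(1,1)] d6
O moving scores -1; O passing scores +1

zugzwang((1,1), O) = True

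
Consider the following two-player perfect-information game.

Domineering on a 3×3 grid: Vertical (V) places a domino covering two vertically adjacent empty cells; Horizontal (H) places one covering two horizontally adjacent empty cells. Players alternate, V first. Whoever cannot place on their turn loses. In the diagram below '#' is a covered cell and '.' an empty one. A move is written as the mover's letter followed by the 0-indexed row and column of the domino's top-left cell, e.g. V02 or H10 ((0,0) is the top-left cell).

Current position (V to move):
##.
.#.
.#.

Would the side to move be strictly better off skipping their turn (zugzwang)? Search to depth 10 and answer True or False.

[##./.#./.#.] V move#1: V02:+1/###/.##/.#.*, V10:+1/##./##./##., V12:+1/##./.##/.##
[###/.##/.#.] end (terminal -1, H#2); searched ##./.#./.#. to 10
if V skipped the turn, H would face:
~ [##./.#./.#.] end (terminal -1, H#1); searched ##./.#./.#. to 10
compare (V): move=+1 vs pass=+1

zugzwang(##./.#./.#., V) = False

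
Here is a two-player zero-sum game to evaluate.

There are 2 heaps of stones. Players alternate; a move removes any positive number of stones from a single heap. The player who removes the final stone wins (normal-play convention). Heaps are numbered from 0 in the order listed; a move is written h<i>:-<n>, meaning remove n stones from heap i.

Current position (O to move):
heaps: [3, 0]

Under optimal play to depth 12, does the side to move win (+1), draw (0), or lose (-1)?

[(3,0)] O move#1: h0:-1:-1/(2,0), h0:-2:-1/(1,0), h0:-3:+1/(0,0)*
[(0,0)] end (terminal -1, X#2); searched (3,0) to 12

value((3,0), O) = +1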